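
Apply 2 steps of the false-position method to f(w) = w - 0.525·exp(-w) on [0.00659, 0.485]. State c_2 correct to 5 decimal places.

f(0.006590) = -0.514962, f(0.485000) = 0.161759
step 1: c = 0.370644, f(c) = 0.008242 > 0 → new bracket [0.006590, 0.370644]
step 2: c = 0.364909, f(c) = 0.000423 > 0 → new bracket [0.006590, 0.364909]

0.36491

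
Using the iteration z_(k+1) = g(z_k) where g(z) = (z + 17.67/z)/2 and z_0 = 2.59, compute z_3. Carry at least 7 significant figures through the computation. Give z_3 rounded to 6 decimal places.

4.203655

z_1 = g(2.590000) = 4.706197
z_2 = g(4.706197) = 4.230410
z_3 = g(4.230410) = 4.203655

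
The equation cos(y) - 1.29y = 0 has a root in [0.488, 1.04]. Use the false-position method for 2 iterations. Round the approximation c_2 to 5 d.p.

0.62671

False-position update: c = (a·f(b) − b·f(a))/(f(b) − f(a)); replace the endpoint whose sign matches f(c).
f(0.488000) = 0.253752, f(1.040000) = -0.835380
step 1: c = 0.616608, f(c) = 0.020420 > 0 → new bracket [0.616608, 1.040000]
step 2: c = 0.626711, f(c) = 0.001504 > 0 → new bracket [0.626711, 1.040000]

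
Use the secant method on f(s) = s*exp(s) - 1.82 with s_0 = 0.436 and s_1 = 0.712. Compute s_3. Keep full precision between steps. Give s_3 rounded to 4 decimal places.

f(s_0) = -1.145722, f(s_1) = -0.368899
s_2 = 0.712000 - (-0.368899)·(0.712000 - 0.436000)/(-0.368899 - (-1.145722)) = 0.843067; f(s_2) = 0.138852
s_3 = 0.843067 - (0.138852)·(0.843067 - 0.712000)/(0.138852 - (-0.368899)) = 0.807225; f(s_3) = -0.010461

0.8072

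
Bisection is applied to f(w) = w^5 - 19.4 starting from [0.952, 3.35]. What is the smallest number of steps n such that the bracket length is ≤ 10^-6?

Initial width b − a = 3.35 − 0.952 = 2.398000.
After n steps the width is (b−a)/2^n; need (b−a)/2^n ≤ 10^-6.
So n ≥ log₂(2.398000/10^-6) = log₂(2398000.0000) ≈ 21.1934.
Hence n = 22.

22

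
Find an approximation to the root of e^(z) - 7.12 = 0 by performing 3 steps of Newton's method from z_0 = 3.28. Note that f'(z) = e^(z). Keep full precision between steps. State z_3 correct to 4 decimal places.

1.9725

z_0 = 3.280000: f = 19.455773, f' = 26.575773 → z_1 = 3.280000 - (19.455773)/(26.575773) = 2.547913
z_1 = 2.547913: f = 5.660406, f' = 12.780406 → z_2 = 2.547913 - (5.660406)/(12.780406) = 2.105016
z_2 = 2.105016: f = 1.087234, f' = 8.207234 → z_3 = 2.105016 - (1.087234)/(8.207234) = 1.972543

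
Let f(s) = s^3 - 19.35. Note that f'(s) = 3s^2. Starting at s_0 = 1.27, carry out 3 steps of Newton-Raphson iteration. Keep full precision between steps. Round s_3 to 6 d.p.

Newton update: s ← s − f(s)/f'(s).
s_0 = 1.270000: f = -17.301617, f' = 4.838700 → s_1 = 1.270000 - (-17.301617)/(4.838700) = 4.845675
s_1 = 4.845675: f = 94.429169, f' = 70.441689 → s_2 = 4.845675 - (94.429169)/(70.441689) = 3.505145
s_2 = 3.505145: f = 23.714359, f' = 36.858126 → s_3 = 3.505145 - (23.714359)/(36.858126) = 2.861749

2.861749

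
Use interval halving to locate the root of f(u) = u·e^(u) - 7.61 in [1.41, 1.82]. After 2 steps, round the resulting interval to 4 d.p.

f(1.410000) = -1.834703, f(1.820000) = 3.622782 (opposite signs)
step 1: m = 1.615000, f(m) = 0.510039 > 0 → root in [1.410000, 1.615000]
step 2: m = 1.512500, f(m) = -0.746182 < 0 → root in [1.512500, 1.615000]

[1.5125, 1.6150]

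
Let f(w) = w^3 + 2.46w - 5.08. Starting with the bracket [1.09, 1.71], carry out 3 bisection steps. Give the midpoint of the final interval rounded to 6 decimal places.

f(1.090000) = -1.103571, f(1.710000) = 4.126811 (opposite signs)
step 1: m = 1.400000, f(m) = 1.108000 > 0 → root in [1.090000, 1.400000]
step 2: m = 1.245000, f(m) = -0.087519 < 0 → root in [1.245000, 1.400000]
step 3: m = 1.322500, f(m) = 0.486411 > 0 → root in [1.245000, 1.322500]
Midpoint of [1.245000, 1.322500] = 1.283750

1.283750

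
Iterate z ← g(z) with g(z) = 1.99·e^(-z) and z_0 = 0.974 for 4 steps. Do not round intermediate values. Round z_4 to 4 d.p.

0.9137

z_1 = g(0.974000) = 0.751364
z_2 = g(0.751364) = 0.938728
z_3 = g(0.938728) = 0.778339
z_4 = g(0.778339) = 0.913745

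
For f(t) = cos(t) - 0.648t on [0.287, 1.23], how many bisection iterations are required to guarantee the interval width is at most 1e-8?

Initial width b − a = 1.23 − 0.287 = 0.943000.
After n steps the width is (b−a)/2^n; need (b−a)/2^n ≤ 1e-8.
So n ≥ log₂(0.943000/1e-8) = log₂(94300000.0000) ≈ 26.4908.
Hence n = 27.

27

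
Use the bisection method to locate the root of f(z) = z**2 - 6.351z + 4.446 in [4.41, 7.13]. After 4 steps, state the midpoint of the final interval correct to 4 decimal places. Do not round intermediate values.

5.5150

f(4.410000) = -4.113810, f(7.130000) = 10.000270 (opposite signs)
step 1: m = 5.770000, f(m) = 1.093630 > 0 → root in [4.410000, 5.770000]
step 2: m = 5.090000, f(m) = -1.972490 < 0 → root in [5.090000, 5.770000]
step 3: m = 5.430000, f(m) = -0.555030 < 0 → root in [5.430000, 5.770000]
step 4: m = 5.600000, f(m) = 0.240400 > 0 → root in [5.430000, 5.600000]
Midpoint of [5.430000, 5.600000] = 5.515000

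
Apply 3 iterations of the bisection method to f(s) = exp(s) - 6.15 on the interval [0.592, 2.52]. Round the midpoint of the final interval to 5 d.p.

1.91750

f(0.592000) = -4.342400, f(2.520000) = 6.278597 (opposite signs)
step 1: m = 1.556000, f(m) = -1.410176 < 0 → root in [1.556000, 2.520000]
step 2: m = 2.038000, f(m) = 1.525243 > 0 → root in [1.556000, 2.038000]
step 3: m = 1.797000, f(m) = -0.118474 < 0 → root in [1.797000, 2.038000]
Midpoint of [1.797000, 2.038000] = 1.917500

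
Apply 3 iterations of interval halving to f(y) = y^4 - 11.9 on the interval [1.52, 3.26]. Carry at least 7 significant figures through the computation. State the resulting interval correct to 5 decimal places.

[1.73750, 1.95500]

f(1.520000) = -6.562052, f(3.260000) = 101.045882 (opposite signs)
step 1: m = 2.390000, f(m) = 20.728086 > 0 → root in [1.520000, 2.390000]
step 2: m = 1.955000, f(m) = 2.707875 > 0 → root in [1.520000, 1.955000]
step 3: m = 1.737500, f(m) = -2.786205 < 0 → root in [1.737500, 1.955000]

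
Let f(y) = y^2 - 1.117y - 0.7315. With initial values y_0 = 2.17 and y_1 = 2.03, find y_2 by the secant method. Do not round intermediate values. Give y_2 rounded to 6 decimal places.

f(y_0) = 1.553510, f(y_1) = 1.121890
y_2 = 2.030000 - (1.121890)·(2.030000 - 2.170000)/(1.121890 - (1.553510)) = 1.666104; f(y_2) = 0.183365

1.666104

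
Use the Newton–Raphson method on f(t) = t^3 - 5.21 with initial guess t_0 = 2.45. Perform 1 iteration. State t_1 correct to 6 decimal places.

1.922657

Newton update: t ← t − f(t)/f'(t).
f'(t) = 3t^2
t_0 = 2.450000: f = 9.496125, f' = 18.007500 → t_1 = 2.450000 - (9.496125)/(18.007500) = 1.922657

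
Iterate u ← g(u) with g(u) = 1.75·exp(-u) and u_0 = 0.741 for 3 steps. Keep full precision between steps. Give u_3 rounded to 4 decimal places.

u_1 = g(0.741000) = 0.834115
u_2 = g(0.834115) = 0.759953
u_3 = g(0.759953) = 0.818455

0.8185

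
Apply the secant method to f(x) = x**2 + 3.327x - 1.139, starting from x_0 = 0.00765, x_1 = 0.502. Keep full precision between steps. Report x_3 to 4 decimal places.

Secant update: x_(k+1) = x_k − f(x_k)·(x_k − x_(k-1))/(f(x_k) − f(x_(k-1))).
f(x_0) = -1.113490, f(x_1) = 0.783158
x_2 = 0.502000 - (0.783158)·(0.502000 - 0.007650)/(0.783158 - (-1.113490)) = 0.297875; f(x_2) = -0.059242
x_3 = 0.297875 - (-0.059242)·(0.297875 - 0.502000)/(-0.059242 - (0.783158)) = 0.312230; f(x_3) = -0.002724

0.3122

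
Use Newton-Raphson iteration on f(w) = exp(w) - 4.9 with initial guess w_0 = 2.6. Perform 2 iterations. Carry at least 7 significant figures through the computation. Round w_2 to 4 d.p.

1.6514

Newton update: w ← w − f(w)/f'(w).
f'(w) = exp(w)
w_0 = 2.600000: f = 8.563738, f' = 13.463738 → w_1 = 2.600000 - (8.563738)/(13.463738) = 1.963941
w_1 = 1.963941: f = 2.227357, f' = 7.127357 → w_2 = 1.963941 - (2.227357)/(7.127357) = 1.651432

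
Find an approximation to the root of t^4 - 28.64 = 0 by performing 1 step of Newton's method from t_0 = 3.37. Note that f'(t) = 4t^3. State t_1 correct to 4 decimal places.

Newton update: t ← t − f(t)/f'(t).
t_0 = 3.370000: f = 100.339178, f' = 153.091012 → t_1 = 3.370000 - (100.339178)/(153.091012) = 2.714578

2.7146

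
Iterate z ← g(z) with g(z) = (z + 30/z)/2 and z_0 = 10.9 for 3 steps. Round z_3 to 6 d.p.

5.478809

z_1 = g(10.900000) = 6.826147
z_2 = g(6.826147) = 5.610506
z_3 = g(5.610506) = 5.478809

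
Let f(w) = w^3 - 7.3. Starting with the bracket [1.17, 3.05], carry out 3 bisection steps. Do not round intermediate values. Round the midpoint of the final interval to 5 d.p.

1.99250

f(1.170000) = -5.698387, f(3.050000) = 21.072625 (opposite signs)
step 1: m = 2.110000, f(m) = 2.093931 > 0 → root in [1.170000, 2.110000]
step 2: m = 1.640000, f(m) = -2.889056 < 0 → root in [1.640000, 2.110000]
step 3: m = 1.875000, f(m) = -0.708203 < 0 → root in [1.875000, 2.110000]
Midpoint of [1.875000, 2.110000] = 1.992500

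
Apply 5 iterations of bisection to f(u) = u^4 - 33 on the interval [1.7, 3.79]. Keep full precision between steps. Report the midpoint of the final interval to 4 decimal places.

2.3858

f(1.700000) = -24.647900, f(3.790000) = 173.327369 (opposite signs)
step 1: m = 2.745000, f(m) = 23.776602 > 0 → root in [1.700000, 2.745000]
step 2: m = 2.222500, f(m) = -8.601278 < 0 → root in [2.222500, 2.745000]
step 3: m = 2.483750, f(m) = 5.056735 > 0 → root in [2.222500, 2.483750]
step 4: m = 2.353125, f(m) = -2.339446 < 0 → root in [2.353125, 2.483750]
step 5: m = 2.418438, f(m) = 1.208929 > 0 → root in [2.353125, 2.418438]
Midpoint of [2.353125, 2.418438] = 2.385781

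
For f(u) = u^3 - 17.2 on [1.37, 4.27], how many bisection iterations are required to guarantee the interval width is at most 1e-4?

Initial width b − a = 4.27 − 1.37 = 2.900000.
After n steps the width is (b−a)/2^n; need (b−a)/2^n ≤ 1e-4.
So n ≥ log₂(2.900000/1e-4) = log₂(29000.0000) ≈ 14.8238.
Hence n = 15.

15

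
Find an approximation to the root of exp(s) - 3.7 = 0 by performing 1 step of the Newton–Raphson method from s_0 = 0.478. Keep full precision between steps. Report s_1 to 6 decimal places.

1.772082

f'(s) = exp(s)
s_0 = 0.478000: f = -2.087155, f' = 1.612845 → s_1 = 0.478000 - (-2.087155)/(1.612845) = 1.772082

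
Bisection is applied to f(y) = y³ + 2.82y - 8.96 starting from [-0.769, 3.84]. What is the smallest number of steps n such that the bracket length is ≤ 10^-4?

Initial width b − a = 3.84 − -0.769 = 4.609000.
After n steps the width is (b−a)/2^n; need (b−a)/2^n ≤ 10^-4.
So n ≥ log₂(4.609000/10^-4) = log₂(46090.0000) ≈ 15.4922.
Hence n = 16.

16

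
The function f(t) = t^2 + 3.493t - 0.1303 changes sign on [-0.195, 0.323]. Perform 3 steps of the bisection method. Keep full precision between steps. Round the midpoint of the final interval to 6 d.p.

0.031625

f(-0.195000) = -0.773410, f(0.323000) = 1.102268 (opposite signs)
step 1: m = 0.064000, f(m) = 0.097348 > 0 → root in [-0.195000, 0.064000]
step 2: m = -0.065500, f(m) = -0.354801 < 0 → root in [-0.065500, 0.064000]
step 3: m = -0.000750, f(m) = -0.132919 < 0 → root in [-0.000750, 0.064000]
Midpoint of [-0.000750, 0.064000] = 0.031625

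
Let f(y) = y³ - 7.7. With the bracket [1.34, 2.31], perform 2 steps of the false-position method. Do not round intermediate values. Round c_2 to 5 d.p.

f(1.340000) = -5.293896, f(2.310000) = 4.626391
step 1: c = 1.857634, f(c) = -1.289668 < 0 → new bracket [1.857634, 2.310000]
step 2: c = 1.956247, f(c) = -0.213630 < 0 → new bracket [1.956247, 2.310000]

1.95625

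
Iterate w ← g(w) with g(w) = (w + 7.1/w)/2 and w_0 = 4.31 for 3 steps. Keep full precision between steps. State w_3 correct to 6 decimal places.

2.664634

w_1 = g(4.310000) = 2.978666
w_2 = g(2.978666) = 2.681142
w_3 = g(2.681142) = 2.664634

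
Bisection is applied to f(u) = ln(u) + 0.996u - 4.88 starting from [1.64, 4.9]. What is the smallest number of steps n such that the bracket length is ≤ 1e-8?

29

Initial width b − a = 4.9 − 1.64 = 3.260000.
After n steps the width is (b−a)/2^n; need (b−a)/2^n ≤ 1e-8.
So n ≥ log₂(3.260000/1e-8) = log₂(326000000.0000) ≈ 28.2803.
Hence n = 29.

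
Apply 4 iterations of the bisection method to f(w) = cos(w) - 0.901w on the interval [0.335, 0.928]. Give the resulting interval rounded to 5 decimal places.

f(0.335000) = 0.642575, f(0.928000) = -0.236692 (opposite signs)
step 1: m = 0.631500, f(m) = 0.238161 > 0 → root in [0.631500, 0.928000]
step 2: m = 0.779750, f(m) = 0.008535 > 0 → root in [0.779750, 0.928000]
step 3: m = 0.853875, f(m) = -0.112274 < 0 → root in [0.779750, 0.853875]
step 4: m = 0.816813, f(m) = -0.051400 < 0 → root in [0.779750, 0.816813]

[0.77975, 0.81681]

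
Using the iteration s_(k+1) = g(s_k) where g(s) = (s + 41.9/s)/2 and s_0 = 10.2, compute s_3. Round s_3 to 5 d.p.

6.47310

s_1 = g(10.200000) = 7.153922
s_2 = g(7.153922) = 6.505425
s_3 = g(6.505425) = 6.473102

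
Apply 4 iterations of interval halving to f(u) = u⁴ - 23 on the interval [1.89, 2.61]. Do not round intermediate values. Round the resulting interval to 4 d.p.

f(1.890000) = -10.240102, f(2.610000) = 23.404706 (opposite signs)
step 1: m = 2.250000, f(m) = 2.628906 > 0 → root in [1.890000, 2.250000]
step 2: m = 2.070000, f(m) = -4.639632 < 0 → root in [2.070000, 2.250000]
step 3: m = 2.160000, f(m) = -1.232177 < 0 → root in [2.160000, 2.250000]
step 4: m = 2.205000, f(m) = 0.639287 > 0 → root in [2.160000, 2.205000]

[2.1600, 2.2050]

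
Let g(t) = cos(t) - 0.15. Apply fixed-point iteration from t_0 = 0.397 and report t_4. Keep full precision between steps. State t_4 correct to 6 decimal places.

0.618783

t_1 = g(0.397000) = 0.772225
t_2 = g(0.772225) = 0.566360
t_3 = g(0.566360) = 0.693860
t_4 = g(0.693860) = 0.618783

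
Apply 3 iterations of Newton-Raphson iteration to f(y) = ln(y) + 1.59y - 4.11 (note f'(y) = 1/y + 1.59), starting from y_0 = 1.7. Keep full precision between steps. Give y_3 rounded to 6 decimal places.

y_0 = 1.700000: f = -0.876372, f' = 2.178235 → y_1 = 1.700000 - (-0.876372)/(2.178235) = 2.102331
y_1 = 2.102331: f = -0.024247, f' = 2.065662 → y_2 = 2.102331 - (-0.024247)/(2.065662) = 2.114069
y_2 = 2.114069: f = -0.000016, f' = 2.063021 → y_3 = 2.114069 - (-0.000016)/(2.063021) = 2.114077

2.114077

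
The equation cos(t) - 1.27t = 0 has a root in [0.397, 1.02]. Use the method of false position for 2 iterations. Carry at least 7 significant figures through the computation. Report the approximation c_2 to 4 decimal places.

0.6330

f(0.397000) = 0.418035, f(1.020000) = -0.772034
step 1: c = 0.615841, f(c) = 0.034170 > 0 → new bracket [0.615841, 1.020000]
step 2: c = 0.632971, f(c) = 0.002401 > 0 → new bracket [0.632971, 1.020000]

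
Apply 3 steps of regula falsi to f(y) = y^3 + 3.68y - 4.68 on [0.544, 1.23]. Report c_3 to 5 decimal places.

f(0.544000) = -2.517091, f(1.230000) = 1.707267
step 1: c = 0.952754, f(c) = -0.309010 < 0 → new bracket [0.952754, 1.230000]
step 2: c = 0.995244, f(c) = -0.031700 < 0 → new bracket [0.995244, 1.230000]
step 3: c = 0.999524, f(c) = -0.003181 < 0 → new bracket [0.999524, 1.230000]

0.99952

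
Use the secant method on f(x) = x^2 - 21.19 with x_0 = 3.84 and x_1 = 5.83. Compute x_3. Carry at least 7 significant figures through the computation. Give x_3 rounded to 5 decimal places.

4.59177

f(x_0) = -6.444400, f(x_1) = 12.798900
x_2 = 5.830000 - (12.798900)·(5.830000 - 3.840000)/(12.798900 - (-6.444400)) = 4.506432; f(x_2) = -0.882068
x_3 = 4.506432 - (-0.882068)·(4.506432 - 5.830000)/(-0.882068 - (12.798900)) = 4.591768; f(x_3) = -0.105666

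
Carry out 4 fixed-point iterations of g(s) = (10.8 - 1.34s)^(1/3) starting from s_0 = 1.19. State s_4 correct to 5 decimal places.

s_1 = g(1.190000) = 2.095789
s_2 = g(2.095789) = 1.999303
s_3 = g(1.999303) = 2.010027
s_4 = g(2.010027) = 2.008841

2.00884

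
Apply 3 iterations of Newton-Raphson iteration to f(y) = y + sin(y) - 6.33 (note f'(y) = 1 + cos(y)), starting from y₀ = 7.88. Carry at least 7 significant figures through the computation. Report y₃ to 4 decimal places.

Newton update: y ← y − f(y)/f'(y).
y_0 = 7.880000: f = 2.549662, f' = 0.973985 → y_1 = 7.880000 - (2.549662)/(0.973985) = 5.262236
y_1 = 5.262236: f = -1.920368, f' = 1.522557 → y_2 = 5.262236 - (-1.920368)/(1.522557) = 6.523515
y_2 = 6.523515: f = 0.431537, f' = 1.971260 → y_3 = 6.523515 - (0.431537)/(1.971260) = 6.304600

6.3046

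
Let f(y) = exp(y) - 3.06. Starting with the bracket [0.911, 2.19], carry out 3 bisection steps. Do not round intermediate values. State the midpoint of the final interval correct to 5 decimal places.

1.15081

f(0.911000) = -0.573192, f(2.190000) = 5.875213 (opposite signs)
step 1: m = 1.550500, f(m) = 1.653827 > 0 → root in [0.911000, 1.550500]
step 2: m = 1.230750, f(m) = 0.363796 > 0 → root in [0.911000, 1.230750]
step 3: m = 1.070875, f(m) = -0.142068 < 0 → root in [1.070875, 1.230750]
Midpoint of [1.070875, 1.230750] = 1.150813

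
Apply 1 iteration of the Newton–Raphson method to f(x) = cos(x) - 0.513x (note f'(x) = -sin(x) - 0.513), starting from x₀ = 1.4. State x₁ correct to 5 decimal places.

1.03413

Newton update: x ← x − f(x)/f'(x).
x_0 = 1.400000: f = -0.548233, f' = -1.498450 → x_1 = 1.400000 - (-0.548233)/(-1.498450) = 1.034133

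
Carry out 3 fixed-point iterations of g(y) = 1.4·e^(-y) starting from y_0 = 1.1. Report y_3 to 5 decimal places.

y_1 = g(1.100000) = 0.466020
y_2 = g(0.466020) = 0.878493
y_3 = g(0.878493) = 0.581572

0.58157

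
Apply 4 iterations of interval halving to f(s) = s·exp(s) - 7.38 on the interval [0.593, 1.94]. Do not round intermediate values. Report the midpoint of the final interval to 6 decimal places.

f(0.593000) = -6.307021, f(1.940000) = 6.119977 (opposite signs)
step 1: m = 1.266500, f(m) = -2.885937 < 0 → root in [1.266500, 1.940000]
step 2: m = 1.603250, f(m) = 0.586799 > 0 → root in [1.266500, 1.603250]
step 3: m = 1.434875, f(m) = -1.354788 < 0 → root in [1.434875, 1.603250]
step 4: m = 1.519062, f(m) = -0.441013 < 0 → root in [1.519062, 1.603250]
Midpoint of [1.519062, 1.603250] = 1.561156

1.561156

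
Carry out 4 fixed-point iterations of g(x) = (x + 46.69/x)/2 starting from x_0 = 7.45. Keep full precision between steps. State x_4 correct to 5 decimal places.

x_1 = g(7.450000) = 6.858557
x_2 = g(6.858557) = 6.833056
x_3 = g(6.833056) = 6.833008
x_4 = g(6.833008) = 6.833008

6.83301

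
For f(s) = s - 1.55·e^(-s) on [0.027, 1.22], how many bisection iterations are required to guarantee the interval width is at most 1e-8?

27

Initial width b − a = 1.22 − 0.027 = 1.193000.
After n steps the width is (b−a)/2^n; need (b−a)/2^n ≤ 1e-8.
So n ≥ log₂(1.193000/1e-8) = log₂(119300000.0000) ≈ 26.8300.
Hence n = 27.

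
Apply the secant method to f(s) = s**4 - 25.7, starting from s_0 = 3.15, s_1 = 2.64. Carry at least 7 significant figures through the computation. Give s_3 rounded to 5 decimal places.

Secant update: s_(k+1) = s_k − f(s_k)·(s_k − s_(k-1))/(f(s_k) − f(s_(k-1))).
f(s_0) = 72.756006, f(s_1) = 22.875324
s_2 = 2.640000 - (22.875324)·(2.640000 - 3.150000)/(22.875324 - (72.756006)) = 2.406114; f(s_2) = 7.816949
s_3 = 2.406114 - (7.816949)·(2.406114 - 2.640000)/(7.816949 - (22.875324)) = 2.284701; f(s_3) = 1.546916

2.28470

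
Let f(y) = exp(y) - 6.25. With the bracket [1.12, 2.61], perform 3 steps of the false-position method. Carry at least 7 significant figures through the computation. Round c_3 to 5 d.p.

f(1.120000) = -3.185146, f(2.610000) = 7.349051
step 1: c = 1.570520, f(c) = -1.440851 < 0 → new bracket [1.570520, 2.610000]
step 2: c = 1.740913, f(c) = -0.547453 < 0 → new bracket [1.740913, 2.610000]
step 3: c = 1.801165, f(c) = -0.193298 < 0 → new bracket [1.801165, 2.610000]

1.80117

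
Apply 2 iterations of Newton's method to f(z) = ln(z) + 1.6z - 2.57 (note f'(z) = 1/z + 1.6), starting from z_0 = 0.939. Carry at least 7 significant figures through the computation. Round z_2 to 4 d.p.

1.3971

z_0 = 0.939000: f = -1.130540, f' = 2.664963 → z_1 = 0.939000 - (-1.130540)/(2.664963) = 1.363223
z_1 = 1.363223: f = -0.078990, f' = 2.333555 → z_2 = 1.363223 - (-0.078990)/(2.333555) = 1.397073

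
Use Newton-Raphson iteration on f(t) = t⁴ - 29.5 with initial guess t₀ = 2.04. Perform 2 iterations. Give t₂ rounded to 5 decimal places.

f'(t) = 4t³
t_0 = 2.040000: f = -12.181085, f' = 33.958656 → t_1 = 2.040000 - (-12.181085)/(33.958656) = 2.398703
t_1 = 2.398703: f = 3.605961, f' = 55.206428 → t_2 = 2.398703 - (3.605961)/(55.206428) = 2.333386

2.33339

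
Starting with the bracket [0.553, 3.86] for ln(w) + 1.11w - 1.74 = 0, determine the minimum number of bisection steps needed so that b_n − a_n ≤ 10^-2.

9

Initial width b − a = 3.86 − 0.553 = 3.307000.
After n steps the width is (b−a)/2^n; need (b−a)/2^n ≤ 10^-2.
So n ≥ log₂(3.307000/10^-2) = log₂(330.7000) ≈ 8.3694.
Hence n = 9.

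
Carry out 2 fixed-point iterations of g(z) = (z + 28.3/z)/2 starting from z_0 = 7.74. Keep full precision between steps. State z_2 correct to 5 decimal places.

z_1 = g(7.740000) = 5.698165
z_2 = g(5.698165) = 5.332338

5.33234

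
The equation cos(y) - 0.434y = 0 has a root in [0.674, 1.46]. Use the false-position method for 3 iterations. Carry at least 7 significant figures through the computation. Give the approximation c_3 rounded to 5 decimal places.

1.08191

f(0.674000) = 0.488815, f(1.460000) = -0.523070
step 1: c = 1.053696, f(c) = 0.037058 > 0 → new bracket [1.053696, 1.460000]
step 2: c = 1.080577, f(c) = 0.001849 > 0 → new bracket [1.080577, 1.460000]
step 3: c = 1.081913, f(c) = 0.000089 > 0 → new bracket [1.081913, 1.460000]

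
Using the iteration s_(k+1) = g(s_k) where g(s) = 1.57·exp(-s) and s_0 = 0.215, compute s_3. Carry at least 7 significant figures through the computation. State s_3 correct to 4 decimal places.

1.0086

s_1 = g(0.215000) = 1.266270
s_2 = g(1.266270) = 0.442553
s_3 = g(0.442553) = 1.008559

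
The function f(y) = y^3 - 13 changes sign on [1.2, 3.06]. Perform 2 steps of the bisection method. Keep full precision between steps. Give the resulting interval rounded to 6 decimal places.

f(1.200000) = -11.272000, f(3.060000) = 15.652616 (opposite signs)
step 1: m = 2.130000, f(m) = -3.336403 < 0 → root in [2.130000, 3.060000]
step 2: m = 2.595000, f(m) = 4.474795 > 0 → root in [2.130000, 2.595000]

[2.130000, 2.595000]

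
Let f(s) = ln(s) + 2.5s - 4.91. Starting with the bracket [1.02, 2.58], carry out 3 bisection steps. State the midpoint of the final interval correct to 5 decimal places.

f(1.020000) = -2.340197, f(2.580000) = 2.487789 (opposite signs)
step 1: m = 1.800000, f(m) = 0.177787 > 0 → root in [1.020000, 1.800000]
step 2: m = 1.410000, f(m) = -1.041410 < 0 → root in [1.410000, 1.800000]
step 3: m = 1.605000, f(m) = -0.424376 < 0 → root in [1.605000, 1.800000]
Midpoint of [1.605000, 1.800000] = 1.702500

1.70250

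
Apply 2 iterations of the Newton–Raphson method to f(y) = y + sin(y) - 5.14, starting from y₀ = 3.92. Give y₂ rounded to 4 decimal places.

3.1612

Newton update: y ← y − f(y)/f'(y).
f'(y) = 1 + cos(y)
y_0 = 3.920000: f = -1.922146, f' = 0.287967 → y_1 = 3.920000 - (-1.922146)/(0.287967) = 10.594877
y_1 = 10.594877: f = 4.534088, f' = 0.609940 → y_2 = 10.594877 - (4.534088)/(0.609940) = 3.161213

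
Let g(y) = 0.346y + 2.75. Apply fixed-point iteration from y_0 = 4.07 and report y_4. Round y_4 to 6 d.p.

4.202960

y_1 = g(4.070000) = 4.158220
y_2 = g(4.158220) = 4.188744
y_3 = g(4.188744) = 4.199305
y_4 = g(4.199305) = 4.202960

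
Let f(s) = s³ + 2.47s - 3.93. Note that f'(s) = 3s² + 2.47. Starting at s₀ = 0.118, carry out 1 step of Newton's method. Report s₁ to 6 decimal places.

1.565941

s_0 = 0.118000: f = -3.636897, f' = 2.511772 → s_1 = 0.118000 - (-3.636897)/(2.511772) = 1.565941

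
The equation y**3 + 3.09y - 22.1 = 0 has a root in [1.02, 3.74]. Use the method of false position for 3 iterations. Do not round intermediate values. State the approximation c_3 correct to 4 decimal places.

False-position update: c = (a·f(b) − b·f(a))/(f(b) − f(a)); replace the endpoint whose sign matches f(c).
f(1.020000) = -17.886992, f(3.740000) = 41.770224
step 1: c = 1.835536, f(c) = -10.243917 < 0 → new bracket [1.835536, 3.740000]
step 2: c = 2.210611, f(c) = -4.466404 < 0 → new bracket [2.210611, 3.740000]
step 3: c = 2.358348, f(c) = -1.696037 < 0 → new bracket [2.358348, 3.740000]

2.3583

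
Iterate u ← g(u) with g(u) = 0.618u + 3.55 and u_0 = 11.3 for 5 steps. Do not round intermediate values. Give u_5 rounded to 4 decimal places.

9.4741

u_1 = g(11.300000) = 10.533400
u_2 = g(10.533400) = 10.059641
u_3 = g(10.059641) = 9.766858
u_4 = g(9.766858) = 9.585918
u_5 = g(9.585918) = 9.474098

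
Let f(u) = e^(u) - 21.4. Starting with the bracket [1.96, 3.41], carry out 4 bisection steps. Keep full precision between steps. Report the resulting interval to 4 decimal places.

[3.0475, 3.1381]

f(1.960000) = -14.300673, f(3.410000) = 8.865244 (opposite signs)
step 1: m = 2.685000, f(m) = -6.741799 < 0 → root in [2.685000, 3.410000]
step 2: m = 3.047500, f(m) = -0.337378 < 0 → root in [3.047500, 3.410000]
step 3: m = 3.228750, f(m) = 3.848077 > 0 → root in [3.047500, 3.228750]
step 4: m = 3.138125, f(m) = 1.660588 > 0 → root in [3.047500, 3.138125]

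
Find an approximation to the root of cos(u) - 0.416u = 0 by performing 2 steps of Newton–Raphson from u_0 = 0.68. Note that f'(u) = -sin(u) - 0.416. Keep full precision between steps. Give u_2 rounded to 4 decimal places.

1.0974

Newton update: u ← u − f(u)/f'(u).
u_0 = 0.680000: f = 0.494693, f' = -1.044793 → u_1 = 0.680000 - (0.494693)/(-1.044793) = 1.153484
u_1 = 1.153484: f = -0.074544, f' = -1.330182 → u_2 = 1.153484 - (-0.074544)/(-1.330182) = 1.097443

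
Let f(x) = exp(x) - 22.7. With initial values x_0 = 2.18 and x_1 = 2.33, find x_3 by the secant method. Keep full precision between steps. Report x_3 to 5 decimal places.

f(x_0) = -13.853694, f(x_1) = -12.422058
x_2 = 2.330000 - (-12.422058)·(2.330000 - 2.180000)/(-12.422058 - (-13.853694)) = 3.631525; f(x_2) = 15.070364
x_3 = 3.631525 - (15.070364)·(3.631525 - 2.330000)/(15.070364 - (-12.422058)) = 2.918075; f(x_3) = -4.194363

2.91808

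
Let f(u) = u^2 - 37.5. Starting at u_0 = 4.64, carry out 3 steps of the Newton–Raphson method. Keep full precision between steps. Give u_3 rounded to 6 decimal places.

f'(u) = 2u
u_0 = 4.640000: f = -15.970400, f' = 9.280000 → u_1 = 4.640000 - (-15.970400)/(9.280000) = 6.360948
u_1 = 6.360948: f = 2.961663, f' = 12.721897 → u_2 = 6.360948 - (2.961663)/(12.721897) = 6.128148
u_2 = 6.128148: f = 0.054196, f' = 12.256296 → u_3 = 6.128148 - (0.054196)/(12.256296) = 6.123726

6.123726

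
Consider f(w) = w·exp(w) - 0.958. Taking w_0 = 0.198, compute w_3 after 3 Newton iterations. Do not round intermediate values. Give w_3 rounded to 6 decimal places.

f'(w) = (w + 1)·exp(w)
w_0 = 0.198000: f = -0.716645, f' = 1.460317 → w_1 = 0.198000 - (-0.716645)/(1.460317) = 0.688747
w_1 = 0.688747: f = 0.413444, f' = 3.362662 → w_2 = 0.688747 - (0.413444)/(3.362662) = 0.565795
w_2 = 0.565795: f = 0.038278, f' = 2.757126 → w_3 = 0.565795 - (0.038278)/(2.757126) = 0.551912

0.551912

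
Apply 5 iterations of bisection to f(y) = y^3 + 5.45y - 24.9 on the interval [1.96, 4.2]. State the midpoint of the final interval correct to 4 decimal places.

f(1.960000) = -6.688464, f(4.200000) = 72.078000 (opposite signs)
step 1: m = 3.080000, f(m) = 21.104112 > 0 → root in [1.960000, 3.080000]
step 2: m = 2.520000, f(m) = 4.837008 > 0 → root in [1.960000, 2.520000]
step 3: m = 2.240000, f(m) = -1.452576 < 0 → root in [2.240000, 2.520000]
step 4: m = 2.380000, f(m) = 1.552272 > 0 → root in [2.240000, 2.380000]
step 5: m = 2.310000, f(m) = 0.015891 > 0 → root in [2.240000, 2.310000]
Midpoint of [2.240000, 2.310000] = 2.275000

2.2750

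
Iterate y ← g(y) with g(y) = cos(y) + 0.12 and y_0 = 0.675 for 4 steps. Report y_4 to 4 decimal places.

y_1 = g(0.675000) = 0.900707
y_2 = g(0.900707) = 0.741056
y_3 = g(0.741056) = 0.857756
y_4 = g(0.857756) = 0.774136

0.7741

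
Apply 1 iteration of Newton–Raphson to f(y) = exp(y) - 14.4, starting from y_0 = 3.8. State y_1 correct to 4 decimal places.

3.1221

Newton update: y ← y − f(y)/f'(y).
f'(y) = exp(y)
y_0 = 3.800000: f = 30.301184, f' = 44.701184 → y_1 = 3.800000 - (30.301184)/(44.701184) = 3.122139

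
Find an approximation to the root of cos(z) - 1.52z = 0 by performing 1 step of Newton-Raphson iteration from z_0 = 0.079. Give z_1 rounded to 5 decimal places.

f'(z) = -sin(z) - 1.52
z_0 = 0.079000: f = 0.876801, f' = -1.598918 → z_1 = 0.079000 - (0.876801)/(-1.598918) = 0.627372

0.62737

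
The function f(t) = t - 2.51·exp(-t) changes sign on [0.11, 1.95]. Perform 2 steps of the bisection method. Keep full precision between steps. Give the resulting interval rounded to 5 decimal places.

[0.57000, 1.03000]

f(0.110000) = -2.138544, f(1.950000) = 1.592892 (opposite signs)
step 1: m = 1.030000, f(m) = 0.133913 > 0 → root in [0.110000, 1.030000]
step 2: m = 0.570000, f(m) = -0.849469 < 0 → root in [0.570000, 1.030000]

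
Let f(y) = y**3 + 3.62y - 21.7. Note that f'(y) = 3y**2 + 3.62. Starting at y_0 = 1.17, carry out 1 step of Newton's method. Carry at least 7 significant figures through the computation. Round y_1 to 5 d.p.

3.22301

y_0 = 1.170000: f = -15.862987, f' = 7.726700 → y_1 = 1.170000 - (-15.862987)/(7.726700) = 3.223009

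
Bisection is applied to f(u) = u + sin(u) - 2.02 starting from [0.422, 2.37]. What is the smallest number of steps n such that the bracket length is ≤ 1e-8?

Initial width b − a = 2.37 − 0.422 = 1.948000.
After n steps the width is (b−a)/2^n; need (b−a)/2^n ≤ 1e-8.
So n ≥ log₂(1.948000/1e-8) = log₂(194800000.0000) ≈ 27.5374.
Hence n = 28.

28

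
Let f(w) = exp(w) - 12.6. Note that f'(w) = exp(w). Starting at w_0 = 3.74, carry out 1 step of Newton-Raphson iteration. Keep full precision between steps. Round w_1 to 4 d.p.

Newton update: w ← w − f(w)/f'(w).
w_0 = 3.740000: f = 29.497990, f' = 42.097990 → w_1 = 3.740000 - (29.497990)/(42.097990) = 3.039302

3.0393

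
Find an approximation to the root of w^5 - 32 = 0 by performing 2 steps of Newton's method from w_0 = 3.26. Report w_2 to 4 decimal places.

2.2587

f'(w) = 5w^4
w_0 = 3.260000: f = 336.203575, f' = 564.729409 → w_1 = 3.260000 - (336.203575)/(564.729409) = 2.664664
w_1 = 2.664664: f = 102.342220, f' = 252.080947 → w_2 = 2.664664 - (102.342220)/(252.080947) = 2.258675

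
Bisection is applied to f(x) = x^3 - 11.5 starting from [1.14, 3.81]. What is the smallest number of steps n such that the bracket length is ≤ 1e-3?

Initial width b − a = 3.81 − 1.14 = 2.670000.
After n steps the width is (b−a)/2^n; need (b−a)/2^n ≤ 1e-3.
So n ≥ log₂(2.670000/1e-3) = log₂(2670.0000) ≈ 11.3826.
Hence n = 12.

12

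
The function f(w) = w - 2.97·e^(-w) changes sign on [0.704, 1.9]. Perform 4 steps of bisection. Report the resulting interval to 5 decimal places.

f(0.704000) = -0.764971, f(1.900000) = 1.455781 (opposite signs)
step 1: m = 1.302000, f(m) = 0.494198 > 0 → root in [0.704000, 1.302000]
step 2: m = 1.003000, f(m) = -0.086329 < 0 → root in [1.003000, 1.302000]
step 3: m = 1.152500, f(m) = 0.214437 > 0 → root in [1.003000, 1.152500]
step 4: m = 1.077750, f(m) = 0.066879 > 0 → root in [1.003000, 1.077750]

[1.00300, 1.07775]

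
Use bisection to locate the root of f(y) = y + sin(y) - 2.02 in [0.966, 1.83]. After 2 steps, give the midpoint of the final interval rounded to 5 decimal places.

f(0.966000) = -0.231382, f(1.830000) = 0.776594 (opposite signs)
step 1: m = 1.398000, f(m) = 0.363108 > 0 → root in [0.966000, 1.398000]
step 2: m = 1.182000, f(m) = 0.087366 > 0 → root in [0.966000, 1.182000]
Midpoint of [0.966000, 1.182000] = 1.074000

1.07400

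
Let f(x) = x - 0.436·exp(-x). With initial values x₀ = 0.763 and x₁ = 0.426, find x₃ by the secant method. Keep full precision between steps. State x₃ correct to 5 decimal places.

f(x_0) = 0.559708, f(x_1) = 0.141241
x_2 = 0.426000 - (0.141241)·(0.426000 - 0.763000)/(0.141241 - (0.559708)) = 0.312256; f(x_2) = -0.006807
x_3 = 0.312256 - (-0.006807)·(0.312256 - 0.426000)/(-0.006807 - (0.141241)) = 0.317485; f(x_3) = 0.000087

0.31749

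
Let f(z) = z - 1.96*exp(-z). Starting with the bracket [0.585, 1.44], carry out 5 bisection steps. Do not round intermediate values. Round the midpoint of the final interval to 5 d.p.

0.83883

f(0.585000) = -0.506927, f(1.440000) = 0.975622 (opposite signs)
step 1: m = 1.012500, f(m) = 0.300413 > 0 → root in [0.585000, 1.012500]
step 2: m = 0.798750, f(m) = -0.083036 < 0 → root in [0.798750, 1.012500]
step 3: m = 0.905625, f(m) = 0.113218 > 0 → root in [0.798750, 0.905625]
step 4: m = 0.852187, f(m) = 0.016285 > 0 → root in [0.798750, 0.852187]
step 5: m = 0.825469, f(m) = -0.033069 < 0 → root in [0.825469, 0.852187]
Midpoint of [0.825469, 0.852187] = 0.838828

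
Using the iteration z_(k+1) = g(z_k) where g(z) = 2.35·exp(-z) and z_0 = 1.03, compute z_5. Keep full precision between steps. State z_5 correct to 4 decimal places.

0.8617

z_1 = g(1.030000) = 0.838966
z_2 = g(0.838966) = 1.015569
z_3 = g(1.015569) = 0.851161
z_4 = g(0.851161) = 1.003259
z_5 = g(1.003259) = 0.861704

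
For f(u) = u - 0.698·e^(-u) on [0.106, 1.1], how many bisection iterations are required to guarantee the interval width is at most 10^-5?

Initial width b − a = 1.1 − 0.106 = 0.994000.
After n steps the width is (b−a)/2^n; need (b−a)/2^n ≤ 10^-5.
So n ≥ log₂(0.994000/10^-5) = log₂(99400.0000) ≈ 16.6010.
Hence n = 17.

17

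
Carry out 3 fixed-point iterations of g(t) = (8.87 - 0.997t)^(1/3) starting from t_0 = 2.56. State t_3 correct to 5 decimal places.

t_1 = g(2.560000) = 1.848641
t_2 = g(1.848641) = 1.915379
t_3 = g(1.915379) = 1.909314

1.90931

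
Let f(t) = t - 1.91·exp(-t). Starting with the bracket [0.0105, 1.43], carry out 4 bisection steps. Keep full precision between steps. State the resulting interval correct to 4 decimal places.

[0.8090, 0.8977]

f(0.010500) = -1.879550, f(1.430000) = 0.972920 (opposite signs)
step 1: m = 0.720250, f(m) = -0.209214 < 0 → root in [0.720250, 1.430000]
step 2: m = 1.075125, f(m) = 0.423328 > 0 → root in [0.720250, 1.075125]
step 3: m = 0.897687, f(m) = 0.119342 > 0 → root in [0.720250, 0.897687]
step 4: m = 0.808969, f(m) = -0.041587 < 0 → root in [0.808969, 0.897687]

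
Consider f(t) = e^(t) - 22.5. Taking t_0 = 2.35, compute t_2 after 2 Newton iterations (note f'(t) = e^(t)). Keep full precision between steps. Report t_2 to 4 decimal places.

3.1781

Newton update: t ← t − f(t)/f'(t).
t_0 = 2.350000: f = -12.014430, f' = 10.485570 → t_1 = 2.350000 - (-12.014430)/(10.485570) = 3.495806
t_1 = 3.495806: f = 10.476862, f' = 32.976862 → t_2 = 3.495806 - (10.476862)/(32.976862) = 3.178103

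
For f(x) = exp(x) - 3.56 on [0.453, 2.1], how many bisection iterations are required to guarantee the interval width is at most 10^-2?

8

Initial width b − a = 2.1 − 0.453 = 1.647000.
After n steps the width is (b−a)/2^n; need (b−a)/2^n ≤ 10^-2.
So n ≥ log₂(1.647000/10^-2) = log₂(164.7000) ≈ 7.3637.
Hence n = 8.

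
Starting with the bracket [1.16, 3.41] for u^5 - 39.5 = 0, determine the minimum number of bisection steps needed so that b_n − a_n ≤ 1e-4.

15

Initial width b − a = 3.41 − 1.16 = 2.250000.
After n steps the width is (b−a)/2^n; need (b−a)/2^n ≤ 1e-4.
So n ≥ log₂(2.250000/1e-4) = log₂(22500.0000) ≈ 14.4576.
Hence n = 15.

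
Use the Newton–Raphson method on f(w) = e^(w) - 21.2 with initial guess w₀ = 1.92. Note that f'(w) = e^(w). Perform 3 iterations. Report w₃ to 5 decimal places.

3.10917

Newton update: w ← w − f(w)/f'(w).
w_0 = 1.920000: f = -14.379042, f' = 6.820958 → w_1 = 1.920000 - (-14.379042)/(6.820958) = 4.028068
w_1 = 4.028068: f = 34.952297, f' = 56.152297 → w_2 = 4.028068 - (34.952297)/(56.152297) = 3.405612
w_2 = 3.405612: f = 8.932739, f' = 30.132739 → w_3 = 3.405612 - (8.932739)/(30.132739) = 3.109166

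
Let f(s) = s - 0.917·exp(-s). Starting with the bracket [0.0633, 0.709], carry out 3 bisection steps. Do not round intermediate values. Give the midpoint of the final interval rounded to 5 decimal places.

0.50722

f(0.063300) = -0.797453, f(0.709000) = 0.257711 (opposite signs)
step 1: m = 0.386150, f(m) = -0.237106 < 0 → root in [0.386150, 0.709000]
step 2: m = 0.547575, f(m) = 0.017227 > 0 → root in [0.386150, 0.547575]
step 3: m = 0.466862, f(m) = -0.108066 < 0 → root in [0.466862, 0.547575]
Midpoint of [0.466862, 0.547575] = 0.507219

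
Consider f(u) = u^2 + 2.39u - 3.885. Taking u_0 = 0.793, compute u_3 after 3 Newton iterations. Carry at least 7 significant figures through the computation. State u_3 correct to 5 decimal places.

f'(u) = 2u + 2.39
u_0 = 0.793000: f = -1.360881, f' = 3.976000 → u_1 = 0.793000 - (-1.360881)/(3.976000) = 1.135274
u_1 = 1.135274: f = 0.117151, f' = 4.660548 → u_2 = 1.135274 - (0.117151)/(4.660548) = 1.110137
u_2 = 1.110137: f = 0.000632, f' = 4.610274 → u_3 = 1.110137 - (0.000632)/(4.610274) = 1.110000

1.11000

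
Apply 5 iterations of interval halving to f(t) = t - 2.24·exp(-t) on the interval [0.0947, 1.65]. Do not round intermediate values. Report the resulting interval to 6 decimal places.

f(0.094700) = -1.942907, f(1.650000) = 1.219808 (opposite signs)
step 1: m = 0.872350, f(m) = -0.063899 < 0 → root in [0.872350, 1.650000]
step 2: m = 1.261175, f(m) = 0.626536 > 0 → root in [0.872350, 1.261175]
step 3: m = 1.066762, f(m) = 0.295932 > 0 → root in [0.872350, 1.066762]
step 4: m = 0.969556, f(m) = 0.120033 > 0 → root in [0.872350, 0.969556]
step 5: m = 0.920953, f(m) = 0.029121 > 0 → root in [0.872350, 0.920953]

[0.872350, 0.920953]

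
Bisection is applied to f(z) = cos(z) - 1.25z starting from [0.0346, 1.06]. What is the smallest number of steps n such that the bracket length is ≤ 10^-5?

Initial width b − a = 1.06 − 0.0346 = 1.025400.
After n steps the width is (b−a)/2^n; need (b−a)/2^n ≤ 10^-5.
So n ≥ log₂(1.025400/10^-5) = log₂(102540.0000) ≈ 16.6458.
Hence n = 17.

17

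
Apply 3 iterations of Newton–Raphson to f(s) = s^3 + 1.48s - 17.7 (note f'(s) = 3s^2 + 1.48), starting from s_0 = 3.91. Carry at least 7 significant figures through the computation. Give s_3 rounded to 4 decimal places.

2.4190

Newton update: s ← s − f(s)/f'(s).
s_0 = 3.910000: f = 47.863271, f' = 47.344300 → s_1 = 3.910000 - (47.863271)/(47.344300) = 2.899038
s_1 = 2.899038: f = 10.955323, f' = 26.693270 → s_2 = 2.899038 - (10.955323)/(26.693270) = 2.488623
s_2 = 2.488623: f = 1.395817, f' = 20.059736 → s_3 = 2.488623 - (1.395817)/(20.059736) = 2.419040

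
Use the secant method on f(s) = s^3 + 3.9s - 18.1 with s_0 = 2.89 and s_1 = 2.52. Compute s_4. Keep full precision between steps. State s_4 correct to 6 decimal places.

2.137689

f(s_0) = 17.308569, f(s_1) = 7.731008
s_2 = 2.520000 - (7.731008)·(2.520000 - 2.890000)/(7.731008 - (17.308569)) = 2.221336; f(s_2) = 1.524023
s_3 = 2.221336 - (1.524023)·(2.221336 - 2.520000)/(1.524023 - (7.731008)) = 2.148004; f(s_3) = 0.187936
s_4 = 2.148004 - (0.187936)·(2.148004 - 2.221336)/(0.187936 - (1.524023)) = 2.137689; f(s_4) = 0.005614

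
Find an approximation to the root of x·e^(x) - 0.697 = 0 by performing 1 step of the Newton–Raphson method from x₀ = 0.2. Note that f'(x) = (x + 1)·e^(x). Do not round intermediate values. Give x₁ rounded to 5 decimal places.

0.50888

Newton update: x ← x − f(x)/f'(x).
x_0 = 0.200000: f = -0.452719, f' = 1.465683 → x_1 = 0.200000 - (-0.452719)/(1.465683) = 0.508879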